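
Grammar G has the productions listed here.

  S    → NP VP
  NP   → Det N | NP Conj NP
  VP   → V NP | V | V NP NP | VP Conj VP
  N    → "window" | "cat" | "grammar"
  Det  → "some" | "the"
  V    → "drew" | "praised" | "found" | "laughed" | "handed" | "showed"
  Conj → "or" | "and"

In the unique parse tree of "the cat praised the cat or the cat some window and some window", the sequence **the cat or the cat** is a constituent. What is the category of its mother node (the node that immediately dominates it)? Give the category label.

VP

S
  NP
    Det: the
    N: cat
  VP
    V: praised
    NP
      NP
        Det: the
        N: cat
      Conj: or
      NP
        Det: the
        N: cat
    NP
      NP
        Det: some
        N: window
      Conj: and
      NP
        Det: some
        N: window
The span 'the cat or the cat' is the NP node built by NP → NP Conj NP.
Its mother is the VP built by VP → V NP NP.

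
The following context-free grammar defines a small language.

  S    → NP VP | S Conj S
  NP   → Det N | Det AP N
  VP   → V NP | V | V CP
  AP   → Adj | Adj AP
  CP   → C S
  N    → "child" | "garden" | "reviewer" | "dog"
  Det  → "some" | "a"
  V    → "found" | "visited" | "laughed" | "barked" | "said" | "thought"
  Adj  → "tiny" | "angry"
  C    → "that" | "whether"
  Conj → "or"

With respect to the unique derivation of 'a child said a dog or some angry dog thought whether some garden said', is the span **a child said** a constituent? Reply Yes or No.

No

[S [S [NP [Det a] [N child]] [VP [V said] [NP [Det a] [N dog]]]] [Conj or] [S [NP [Det some] [AP [Adj angry]] [N dog]] [VP [V thought] [CP [C whether] [S [NP [Det some] [N garden]] [VP [V said]]]]]]]
The smallest constituent containing 'a child said' is the S spanning 'a child said a dog'; no single node in the tree dominates exactly the given words.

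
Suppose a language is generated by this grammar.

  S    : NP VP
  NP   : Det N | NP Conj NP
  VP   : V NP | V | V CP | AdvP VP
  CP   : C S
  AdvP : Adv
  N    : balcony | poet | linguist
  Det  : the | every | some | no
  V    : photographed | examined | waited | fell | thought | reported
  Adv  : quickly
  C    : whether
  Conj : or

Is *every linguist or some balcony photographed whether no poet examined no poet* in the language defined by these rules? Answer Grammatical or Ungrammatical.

[S [NP [NP [Det every] [N linguist]] [Conj or] [NP [Det some] [N balcony]]] [VP [V photographed] [CP [C whether] [S [NP [Det no] [N poet]] [VP [V examined] [NP [Det no] [N poet]]]]]]]
The bracketing above is licensed at every node by one of the given productions, with S at the root.

Grammatical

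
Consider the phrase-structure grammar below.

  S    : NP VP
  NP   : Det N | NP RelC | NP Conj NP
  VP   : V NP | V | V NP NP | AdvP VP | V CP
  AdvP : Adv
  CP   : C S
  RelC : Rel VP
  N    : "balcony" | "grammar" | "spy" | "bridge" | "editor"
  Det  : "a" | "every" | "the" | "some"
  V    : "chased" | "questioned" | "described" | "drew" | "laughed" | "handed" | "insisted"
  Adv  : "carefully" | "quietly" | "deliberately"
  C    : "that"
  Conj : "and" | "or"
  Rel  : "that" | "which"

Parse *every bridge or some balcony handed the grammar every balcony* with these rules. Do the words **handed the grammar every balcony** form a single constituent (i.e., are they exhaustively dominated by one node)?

[S [NP [NP [Det every] [N bridge]] [Conj or] [NP [Det some] [N balcony]]] [VP [V handed] [NP [Det the] [N grammar]] [NP [Det every] [N balcony]]]]
The words 'handed the grammar every balcony' are exhaustively dominated by a single VP node (built by VP → V NP NP), so they form a constituent.

Yes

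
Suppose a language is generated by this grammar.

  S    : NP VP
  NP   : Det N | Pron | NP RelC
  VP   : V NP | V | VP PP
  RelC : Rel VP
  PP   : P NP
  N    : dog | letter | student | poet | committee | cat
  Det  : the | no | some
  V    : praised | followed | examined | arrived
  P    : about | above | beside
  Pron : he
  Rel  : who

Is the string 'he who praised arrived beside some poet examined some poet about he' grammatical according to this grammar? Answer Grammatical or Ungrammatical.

For S → NP VP, every NP-prefix leaves a non-VP remainder: after 'he' the remainder is not a VP; after 'he who praised' the remainder is not a VP.

Ungrammatical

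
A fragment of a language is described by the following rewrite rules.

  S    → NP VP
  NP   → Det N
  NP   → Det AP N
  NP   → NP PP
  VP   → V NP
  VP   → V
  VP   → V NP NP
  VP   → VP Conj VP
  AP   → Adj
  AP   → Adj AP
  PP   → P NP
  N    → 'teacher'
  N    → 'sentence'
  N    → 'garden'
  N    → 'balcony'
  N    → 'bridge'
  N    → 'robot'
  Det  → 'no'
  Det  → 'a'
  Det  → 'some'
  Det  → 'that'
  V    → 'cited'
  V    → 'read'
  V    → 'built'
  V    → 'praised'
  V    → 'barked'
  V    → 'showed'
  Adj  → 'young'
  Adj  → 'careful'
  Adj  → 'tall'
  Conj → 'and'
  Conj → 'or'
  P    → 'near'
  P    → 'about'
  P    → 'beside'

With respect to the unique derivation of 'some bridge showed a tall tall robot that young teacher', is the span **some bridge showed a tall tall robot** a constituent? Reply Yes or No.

No

[S [NP [Det some] [N bridge]] [VP [V showed] [NP [Det a] [AP [Adj tall] [AP [Adj tall]]] [N robot]] [NP [Det that] [AP [Adj young]] [N teacher]]]]
The smallest constituent containing 'some bridge showed a tall tall robot' is the S spanning 'some bridge showed a tall tall robot that young teacher'; no single node in the tree dominates exactly the given words.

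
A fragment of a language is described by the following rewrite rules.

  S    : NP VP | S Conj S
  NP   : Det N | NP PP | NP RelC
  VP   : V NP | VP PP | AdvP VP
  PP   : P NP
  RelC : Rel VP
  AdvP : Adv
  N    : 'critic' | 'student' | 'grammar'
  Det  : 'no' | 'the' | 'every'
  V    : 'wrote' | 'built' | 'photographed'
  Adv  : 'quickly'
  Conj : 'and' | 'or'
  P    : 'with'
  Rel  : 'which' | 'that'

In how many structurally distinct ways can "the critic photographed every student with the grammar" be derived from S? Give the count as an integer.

The two bracketings:
[S [NP [Det the] [N critic]] [VP [V photographed] [NP [NP [Det every] [N student]] [PP [P with] [NP [Det the] [N grammar]]]]]]
[S [NP [Det the] [N critic]] [VP [VP [V photographed] [NP [Det every] [N student]]] [PP [P with] [NP [Det the] [N grammar]]]]]
The difference turns on whether NP → NP PP is used at the relevant span, versus an alternative expansion of NP.

2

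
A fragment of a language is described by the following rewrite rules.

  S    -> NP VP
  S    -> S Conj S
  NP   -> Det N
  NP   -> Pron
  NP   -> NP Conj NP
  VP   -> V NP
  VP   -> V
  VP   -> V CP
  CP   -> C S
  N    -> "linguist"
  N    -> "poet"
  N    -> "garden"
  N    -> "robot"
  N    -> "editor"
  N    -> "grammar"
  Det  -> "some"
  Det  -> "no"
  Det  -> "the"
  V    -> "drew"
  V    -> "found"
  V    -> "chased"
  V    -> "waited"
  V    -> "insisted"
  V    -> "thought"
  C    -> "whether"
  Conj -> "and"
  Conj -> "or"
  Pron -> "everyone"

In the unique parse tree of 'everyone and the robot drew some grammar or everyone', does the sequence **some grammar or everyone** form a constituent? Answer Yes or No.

[S [NP [NP [Pron everyone]] [Conj and] [NP [Det the] [N robot]]] [VP [V drew] [NP [NP [Det some] [N grammar]] [Conj or] [NP [Pron everyone]]]]]
The words 'some grammar or everyone' are exhaustively dominated by a single NP node (built by NP → NP Conj NP), so they form a constituent.

Yes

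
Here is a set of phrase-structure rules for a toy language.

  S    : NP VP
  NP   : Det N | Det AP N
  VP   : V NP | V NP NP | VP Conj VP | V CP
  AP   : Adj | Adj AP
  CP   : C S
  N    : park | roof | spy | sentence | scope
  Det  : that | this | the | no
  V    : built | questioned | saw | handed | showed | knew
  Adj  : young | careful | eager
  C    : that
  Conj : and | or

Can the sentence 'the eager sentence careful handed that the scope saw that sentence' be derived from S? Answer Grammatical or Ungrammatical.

Ungrammatical

An N word can never sit immediately before an Adj word in any string this grammar generates, so the substring 'sentence careful' rules out a derivation.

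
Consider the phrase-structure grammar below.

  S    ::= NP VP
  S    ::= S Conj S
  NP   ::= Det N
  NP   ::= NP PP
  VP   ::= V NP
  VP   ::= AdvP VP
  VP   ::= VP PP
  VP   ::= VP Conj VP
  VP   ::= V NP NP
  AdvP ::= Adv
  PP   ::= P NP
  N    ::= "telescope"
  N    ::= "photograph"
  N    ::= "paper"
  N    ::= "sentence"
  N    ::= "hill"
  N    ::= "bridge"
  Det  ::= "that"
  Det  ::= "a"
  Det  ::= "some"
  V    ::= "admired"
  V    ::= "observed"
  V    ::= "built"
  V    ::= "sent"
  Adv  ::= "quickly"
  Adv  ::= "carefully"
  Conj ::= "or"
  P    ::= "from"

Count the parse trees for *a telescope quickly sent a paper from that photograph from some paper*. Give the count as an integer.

Two of the 9 distinct bracketings:
[S [NP [Det a] [N telescope]] [VP [AdvP [Adv quickly]] [VP [V sent] [NP [NP [Det a] [N paper]] [PP [P from] [NP [NP [Det that] [N photograph]] [PP [P from] [NP [Det some] [N paper]]]]]]]]]
[S [NP [Det a] [N telescope]] [VP [AdvP [Adv quickly]] [VP [V sent] [NP [NP [NP [Det a] [N paper]] [PP [P from] [NP [Det that] [N photograph]]]] [PP [P from] [NP [Det some] [N paper]]]]]]]
The trees differ in how a recursive rule is bracketed over the same span.

9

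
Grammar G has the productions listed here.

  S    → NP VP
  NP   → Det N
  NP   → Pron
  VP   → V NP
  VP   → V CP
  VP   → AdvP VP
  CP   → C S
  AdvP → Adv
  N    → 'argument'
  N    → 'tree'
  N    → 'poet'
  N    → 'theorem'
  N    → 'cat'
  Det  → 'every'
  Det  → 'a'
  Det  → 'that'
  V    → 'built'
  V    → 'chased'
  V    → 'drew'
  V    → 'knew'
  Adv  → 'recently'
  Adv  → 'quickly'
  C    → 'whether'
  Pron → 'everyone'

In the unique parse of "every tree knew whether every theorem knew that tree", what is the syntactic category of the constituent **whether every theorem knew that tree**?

[S [NP [Det every] [N tree]] [VP [V knew] [CP [C whether] [S [NP [Det every] [N theorem]] [VP [V knew] [NP [Det that] [N tree]]]]]]]
The span 'whether every theorem knew that tree' is the CP node built by CP → C S.

CP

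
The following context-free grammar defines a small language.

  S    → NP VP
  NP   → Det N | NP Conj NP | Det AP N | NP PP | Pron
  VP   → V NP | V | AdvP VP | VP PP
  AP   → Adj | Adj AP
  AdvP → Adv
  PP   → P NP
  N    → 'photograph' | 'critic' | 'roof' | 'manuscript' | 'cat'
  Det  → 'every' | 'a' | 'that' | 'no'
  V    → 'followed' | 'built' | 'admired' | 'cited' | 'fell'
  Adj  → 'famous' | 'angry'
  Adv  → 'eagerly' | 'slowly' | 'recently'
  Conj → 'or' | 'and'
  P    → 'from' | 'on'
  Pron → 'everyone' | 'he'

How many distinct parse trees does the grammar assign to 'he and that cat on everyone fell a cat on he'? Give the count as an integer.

4

Two of the 4 distinct bracketings:
[S [NP [NP [Pron he]] [Conj and] [NP [NP [Det that] [N cat]] [PP [P on] [NP [Pron everyone]]]]] [VP [V fell] [NP [NP [Det a] [N cat]] [PP [P on] [NP [Pron he]]]]]]
[S [NP [NP [Pron he]] [Conj and] [NP [NP [Det that] [N cat]] [PP [P on] [NP [Pron everyone]]]]] [VP [VP [V fell] [NP [Det a] [N cat]]] [PP [P on] [NP [Pron he]]]]]
The difference turns on whether VP → VP PP is used at the relevant span, versus an alternative expansion of VP.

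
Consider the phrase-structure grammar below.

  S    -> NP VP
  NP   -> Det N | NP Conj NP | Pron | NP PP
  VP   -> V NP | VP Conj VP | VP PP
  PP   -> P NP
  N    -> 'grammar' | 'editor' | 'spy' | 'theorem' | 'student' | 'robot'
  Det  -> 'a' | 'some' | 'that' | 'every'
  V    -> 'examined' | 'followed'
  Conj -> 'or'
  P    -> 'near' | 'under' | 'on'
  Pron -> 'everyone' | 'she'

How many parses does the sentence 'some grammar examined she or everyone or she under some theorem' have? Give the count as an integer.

7

Two of the 7 distinct bracketings:
[S [NP [Det some] [N grammar]] [VP [V examined] [NP [NP [Pron she]] [Conj or] [NP [NP [Pron everyone]] [Conj or] [NP [NP [Pron she]] [PP [P under] [NP [Det some] [N theorem]]]]]]]]
[S [NP [Det some] [N grammar]] [VP [V examined] [NP [NP [Pron she]] [Conj or] [NP [NP [NP [Pron everyone]] [Conj or] [NP [Pron she]]] [PP [P under] [NP [Det some] [N theorem]]]]]]]
The trees differ in how a recursive rule is bracketed over the same span.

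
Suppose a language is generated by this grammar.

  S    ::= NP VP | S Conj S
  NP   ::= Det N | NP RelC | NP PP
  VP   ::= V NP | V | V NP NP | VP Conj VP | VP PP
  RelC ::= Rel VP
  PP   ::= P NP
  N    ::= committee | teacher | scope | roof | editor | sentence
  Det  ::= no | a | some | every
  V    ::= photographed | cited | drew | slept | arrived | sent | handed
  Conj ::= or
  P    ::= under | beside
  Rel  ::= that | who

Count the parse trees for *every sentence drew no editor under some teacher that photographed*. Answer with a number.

3

Two of the 3 distinct bracketings:
[S [NP [Det every] [N sentence]] [VP [V drew] [NP [NP [NP [Det no] [N editor]] [PP [P under] [NP [Det some] [N teacher]]]] [RelC [Rel that] [VP [V photographed]]]]]]
[S [NP [Det every] [N sentence]] [VP [V drew] [NP [NP [Det no] [N editor]] [PP [P under] [NP [NP [Det some] [N teacher]] [RelC [Rel that] [VP [V photographed]]]]]]]]
The trees differ in how a recursive rule is bracketed over the same span.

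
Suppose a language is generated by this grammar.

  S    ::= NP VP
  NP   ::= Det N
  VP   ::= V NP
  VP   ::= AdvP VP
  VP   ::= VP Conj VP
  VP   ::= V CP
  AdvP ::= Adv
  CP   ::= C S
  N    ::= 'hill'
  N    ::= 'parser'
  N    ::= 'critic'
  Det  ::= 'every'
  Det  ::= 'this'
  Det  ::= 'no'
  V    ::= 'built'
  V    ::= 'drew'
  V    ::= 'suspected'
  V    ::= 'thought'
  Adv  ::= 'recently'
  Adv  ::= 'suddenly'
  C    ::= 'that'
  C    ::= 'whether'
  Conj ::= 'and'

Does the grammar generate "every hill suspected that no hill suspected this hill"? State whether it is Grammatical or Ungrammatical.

[S [NP [Det every] [N hill]] [VP [V suspected] [CP [C that] [S [NP [Det no] [N hill]] [VP [V suspected] [NP [Det this] [N hill]]]]]]]
Each bracket corresponds to one application of a listed rule, so the string is derivable from S.

Grammatical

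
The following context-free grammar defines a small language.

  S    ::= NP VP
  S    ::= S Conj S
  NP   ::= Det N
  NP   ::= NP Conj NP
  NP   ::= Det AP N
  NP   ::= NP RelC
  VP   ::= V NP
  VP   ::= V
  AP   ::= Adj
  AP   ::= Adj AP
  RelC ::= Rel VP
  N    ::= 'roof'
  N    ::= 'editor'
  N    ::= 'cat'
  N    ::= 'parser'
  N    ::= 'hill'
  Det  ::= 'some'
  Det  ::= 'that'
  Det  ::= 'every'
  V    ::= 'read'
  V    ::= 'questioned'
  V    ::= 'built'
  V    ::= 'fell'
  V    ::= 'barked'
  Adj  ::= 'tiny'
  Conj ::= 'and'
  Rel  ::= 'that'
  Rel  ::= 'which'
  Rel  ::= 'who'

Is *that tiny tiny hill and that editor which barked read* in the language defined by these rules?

Grammatical

S
  NP
    NP
      Det: that
      AP
        Adj: tiny
        AP
          Adj: tiny
      N: hill
    Conj: and
    NP
      NP
        Det: that
        N: editor
      RelC
        Rel: which
        VP
          V: barked
  VP
    V: read
The bracketing above is licensed at every node by one of the given productions, with S at the root.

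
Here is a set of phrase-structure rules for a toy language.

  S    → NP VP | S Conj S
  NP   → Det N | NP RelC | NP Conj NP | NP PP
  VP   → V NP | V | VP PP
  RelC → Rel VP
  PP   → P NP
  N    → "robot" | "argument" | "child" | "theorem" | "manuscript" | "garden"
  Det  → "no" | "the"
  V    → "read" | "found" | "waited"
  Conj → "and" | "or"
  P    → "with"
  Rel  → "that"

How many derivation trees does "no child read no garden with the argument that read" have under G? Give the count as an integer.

3

Two of the 3 distinct bracketings:
[S [NP [Det no] [N child]] [VP [V read] [NP [NP [NP [Det no] [N garden]] [PP [P with] [NP [Det the] [N argument]]]] [RelC [Rel that] [VP [V read]]]]]]
[S [NP [Det no] [N child]] [VP [V read] [NP [NP [Det no] [N garden]] [PP [P with] [NP [NP [Det the] [N argument]] [RelC [Rel that] [VP [V read]]]]]]]]
The trees differ in how a recursive rule is bracketed over the same span.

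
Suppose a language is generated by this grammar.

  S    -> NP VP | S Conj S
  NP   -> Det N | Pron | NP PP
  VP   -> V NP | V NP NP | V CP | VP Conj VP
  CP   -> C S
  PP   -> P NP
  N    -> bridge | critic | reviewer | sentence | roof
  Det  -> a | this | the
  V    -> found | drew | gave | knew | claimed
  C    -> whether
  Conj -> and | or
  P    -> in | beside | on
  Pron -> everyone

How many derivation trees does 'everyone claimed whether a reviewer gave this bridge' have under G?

1

[S [NP [Pron everyone]] [VP [V claimed] [CP [C whether] [S [NP [Det a] [N reviewer]] [VP [V gave] [NP [Det this] [N bridge]]]]]]]
No rule offers an alternative attachment or grouping for any span, so this is the only derivation.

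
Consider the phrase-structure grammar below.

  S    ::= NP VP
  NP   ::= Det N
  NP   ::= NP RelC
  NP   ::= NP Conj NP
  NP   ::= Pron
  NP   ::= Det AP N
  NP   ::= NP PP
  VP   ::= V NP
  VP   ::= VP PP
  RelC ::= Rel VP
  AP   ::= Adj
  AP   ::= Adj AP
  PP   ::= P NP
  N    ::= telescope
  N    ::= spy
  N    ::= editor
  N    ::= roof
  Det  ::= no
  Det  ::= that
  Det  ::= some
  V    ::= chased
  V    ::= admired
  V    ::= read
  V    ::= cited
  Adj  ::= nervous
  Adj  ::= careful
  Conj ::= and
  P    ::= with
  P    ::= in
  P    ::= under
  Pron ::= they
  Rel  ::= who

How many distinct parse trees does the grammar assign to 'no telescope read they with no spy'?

2

The two bracketings:
[S [NP [Det no] [N telescope]] [VP [V read] [NP [NP [Pron they]] [PP [P with] [NP [Det no] [N spy]]]]]]
[S [NP [Det no] [N telescope]] [VP [VP [V read] [NP [Pron they]]] [PP [P with] [NP [Det no] [N spy]]]]]
The difference turns on whether NP → NP PP is used at the relevant span, versus an alternative expansion of NP.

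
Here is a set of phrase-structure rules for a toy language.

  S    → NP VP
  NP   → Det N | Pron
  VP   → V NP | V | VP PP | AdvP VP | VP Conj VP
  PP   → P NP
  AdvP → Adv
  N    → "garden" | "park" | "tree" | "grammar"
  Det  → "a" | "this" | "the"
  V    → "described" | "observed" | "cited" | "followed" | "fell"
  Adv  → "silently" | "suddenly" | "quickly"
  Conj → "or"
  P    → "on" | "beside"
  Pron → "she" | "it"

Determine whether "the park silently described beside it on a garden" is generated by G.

S
  NP
    Det: the
    N: park
  VP
    VP
      VP
        AdvP
          Adv: silently
        VP
          V: described
      PP
        P: beside
        NP
          Pron: it
    PP
      P: on
      NP
        Det: a
        N: garden
The bracketing above is licensed at every node by one of the given productions, with S at the root.

Grammatical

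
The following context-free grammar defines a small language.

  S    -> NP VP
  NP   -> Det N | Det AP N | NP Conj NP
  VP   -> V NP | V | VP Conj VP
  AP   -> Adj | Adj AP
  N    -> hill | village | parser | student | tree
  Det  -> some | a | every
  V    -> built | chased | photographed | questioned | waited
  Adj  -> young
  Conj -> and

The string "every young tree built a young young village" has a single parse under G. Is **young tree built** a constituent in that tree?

[S [NP [Det every] [AP [Adj young]] [N tree]] [VP [V built] [NP [Det a] [AP [Adj young] [AP [Adj young]]] [N village]]]]
The smallest constituent containing 'young tree built' is the S spanning 'every young tree built a young young village'; no single node in the tree dominates exactly the given words.

No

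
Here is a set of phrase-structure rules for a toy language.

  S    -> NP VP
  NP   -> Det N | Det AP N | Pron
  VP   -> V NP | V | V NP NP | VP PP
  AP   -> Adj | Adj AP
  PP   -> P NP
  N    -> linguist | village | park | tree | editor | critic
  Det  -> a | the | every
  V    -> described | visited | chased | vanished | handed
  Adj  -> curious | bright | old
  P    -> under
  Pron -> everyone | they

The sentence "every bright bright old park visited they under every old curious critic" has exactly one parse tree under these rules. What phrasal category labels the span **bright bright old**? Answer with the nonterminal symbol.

S
  NP
    Det: every
    AP
      Adj: bright
      AP
        Adj: bright
        AP
          Adj: old
    N: park
  VP
    VP
      V: visited
      NP
        Pron: they
    PP
      P: under
      NP
        Det: every
        AP
          Adj: old
          AP
            Adj: curious
        N: critic
The span 'bright bright old' is the AP node built by AP → Adj AP.

AP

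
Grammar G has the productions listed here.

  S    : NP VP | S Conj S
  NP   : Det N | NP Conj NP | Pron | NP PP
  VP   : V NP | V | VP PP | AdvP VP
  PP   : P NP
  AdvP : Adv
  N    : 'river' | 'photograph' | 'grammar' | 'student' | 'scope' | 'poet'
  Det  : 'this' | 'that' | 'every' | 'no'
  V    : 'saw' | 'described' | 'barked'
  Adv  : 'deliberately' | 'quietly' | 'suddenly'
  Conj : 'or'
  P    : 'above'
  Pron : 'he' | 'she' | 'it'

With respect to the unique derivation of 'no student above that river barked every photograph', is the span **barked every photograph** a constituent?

[S [NP [NP [Det no] [N student]] [PP [P above] [NP [Det that] [N river]]]] [VP [V barked] [NP [Det every] [N photograph]]]]
The words 'barked every photograph' are exhaustively dominated by a single VP node (built by VP → V NP), so they form a constituent.

Yes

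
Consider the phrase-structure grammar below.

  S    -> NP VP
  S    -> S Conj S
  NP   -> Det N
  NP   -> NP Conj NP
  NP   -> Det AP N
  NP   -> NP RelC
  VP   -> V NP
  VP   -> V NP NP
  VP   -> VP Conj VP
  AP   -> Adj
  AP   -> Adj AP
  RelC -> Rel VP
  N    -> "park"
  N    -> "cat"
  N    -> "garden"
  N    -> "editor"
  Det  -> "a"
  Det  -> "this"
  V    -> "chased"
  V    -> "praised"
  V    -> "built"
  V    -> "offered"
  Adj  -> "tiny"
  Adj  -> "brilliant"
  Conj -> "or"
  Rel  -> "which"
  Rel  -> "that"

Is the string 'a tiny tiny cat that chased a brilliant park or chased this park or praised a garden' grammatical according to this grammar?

For S → NP VP, every NP-prefix leaves a non-VP remainder: after 'a tiny tiny cat' the remainder is not a VP; after 'a tiny tiny cat that chased a brilliant park' the remainder is not a VP; after 'a tiny tiny cat that chased a brilliant park or chased this park' the remainder is not a VP. The alternative S rule S → S Conj S likewise has no satisfying split.

Ungrammatical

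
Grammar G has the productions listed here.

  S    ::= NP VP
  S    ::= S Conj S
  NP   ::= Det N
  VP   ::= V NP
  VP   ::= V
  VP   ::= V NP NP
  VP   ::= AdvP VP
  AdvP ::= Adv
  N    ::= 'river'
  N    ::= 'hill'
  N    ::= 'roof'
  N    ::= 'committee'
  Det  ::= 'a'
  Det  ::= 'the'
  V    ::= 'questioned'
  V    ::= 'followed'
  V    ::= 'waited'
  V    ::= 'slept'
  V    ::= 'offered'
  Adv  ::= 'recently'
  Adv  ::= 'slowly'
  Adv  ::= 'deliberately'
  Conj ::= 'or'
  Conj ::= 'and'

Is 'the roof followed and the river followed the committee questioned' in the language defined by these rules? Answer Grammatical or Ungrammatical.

For S → NP VP, the only prefix that parses as NP is 'the roof', but the remainder 'followed and the river followed the committee questioned' is not a VP under these rules. The alternative S rule S → S Conj S likewise has no satisfying split.

Ungrammatical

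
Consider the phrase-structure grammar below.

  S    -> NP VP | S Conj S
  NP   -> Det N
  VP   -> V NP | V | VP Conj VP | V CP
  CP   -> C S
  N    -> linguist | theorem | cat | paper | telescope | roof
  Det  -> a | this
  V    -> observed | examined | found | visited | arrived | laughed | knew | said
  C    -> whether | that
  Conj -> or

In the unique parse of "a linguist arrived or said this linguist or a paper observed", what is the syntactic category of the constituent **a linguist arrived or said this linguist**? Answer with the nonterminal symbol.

S
  S
    NP
      Det: a
      N: linguist
    VP
      VP
        V: arrived
      Conj: or
      VP
        V: said
        NP
          Det: this
          N: linguist
  Conj: or
  S
    NP
      Det: a
      N: paper
    VP
      V: observed
The span 'a linguist arrived or said this linguist' is the S node built by S → NP VP.

S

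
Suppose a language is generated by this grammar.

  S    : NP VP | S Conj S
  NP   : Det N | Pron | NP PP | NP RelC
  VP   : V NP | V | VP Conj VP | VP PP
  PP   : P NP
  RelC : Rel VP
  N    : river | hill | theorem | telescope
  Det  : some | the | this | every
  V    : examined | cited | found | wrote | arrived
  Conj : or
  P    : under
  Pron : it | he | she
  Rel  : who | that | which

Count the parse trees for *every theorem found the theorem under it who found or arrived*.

6

Two of the 6 distinct bracketings:
[S [NP [Det every] [N theorem]] [VP [V found] [NP [NP [Det the] [N theorem]] [PP [P under] [NP [NP [Pron it]] [RelC [Rel who] [VP [VP [V found]] [Conj or] [VP [V arrived]]]]]]]]]
[S [NP [Det every] [N theorem]] [VP [V found] [NP [NP [NP [Det the] [N theorem]] [PP [P under] [NP [Pron it]]]] [RelC [Rel who] [VP [VP [V found]] [Conj or] [VP [V arrived]]]]]]]
The trees differ in how a recursive rule is bracketed over the same span.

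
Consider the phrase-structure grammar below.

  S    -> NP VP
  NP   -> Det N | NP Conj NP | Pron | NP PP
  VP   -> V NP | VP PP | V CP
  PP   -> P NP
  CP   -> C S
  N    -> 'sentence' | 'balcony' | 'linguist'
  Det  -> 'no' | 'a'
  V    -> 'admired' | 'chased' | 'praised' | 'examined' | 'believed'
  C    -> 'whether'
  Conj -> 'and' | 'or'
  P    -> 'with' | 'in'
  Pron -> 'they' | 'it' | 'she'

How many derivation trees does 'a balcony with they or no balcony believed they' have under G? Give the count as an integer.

2

The two bracketings:
[S [NP [NP [NP [Det a] [N balcony]] [PP [P with] [NP [Pron they]]]] [Conj or] [NP [Det no] [N balcony]]] [VP [V believed] [NP [Pron they]]]]
[S [NP [NP [Det a] [N balcony]] [PP [P with] [NP [NP [Pron they]] [Conj or] [NP [Det no] [N balcony]]]]] [VP [V believed] [NP [Pron they]]]]
The trees differ in how a recursive rule is bracketed over the same span.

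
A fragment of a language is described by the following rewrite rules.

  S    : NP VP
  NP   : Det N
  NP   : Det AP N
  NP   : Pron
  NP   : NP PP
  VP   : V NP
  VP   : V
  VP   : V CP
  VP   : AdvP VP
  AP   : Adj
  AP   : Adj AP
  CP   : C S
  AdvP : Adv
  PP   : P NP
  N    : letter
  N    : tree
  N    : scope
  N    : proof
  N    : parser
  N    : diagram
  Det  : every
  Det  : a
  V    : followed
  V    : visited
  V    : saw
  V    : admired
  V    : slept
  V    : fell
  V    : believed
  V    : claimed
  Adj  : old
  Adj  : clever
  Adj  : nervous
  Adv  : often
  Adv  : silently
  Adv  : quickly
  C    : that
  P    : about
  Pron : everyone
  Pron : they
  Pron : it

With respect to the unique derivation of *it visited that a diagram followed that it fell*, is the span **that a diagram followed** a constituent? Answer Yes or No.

No

[S [NP [Pron it]] [VP [V visited] [CP [C that] [S [NP [Det a] [N diagram]] [VP [V followed] [CP [C that] [S [NP [Pron it]] [VP [V fell]]]]]]]]]
The smallest constituent containing 'that a diagram followed' is the CP spanning 'that a diagram followed that it fell'; no single node in the tree dominates exactly the given words.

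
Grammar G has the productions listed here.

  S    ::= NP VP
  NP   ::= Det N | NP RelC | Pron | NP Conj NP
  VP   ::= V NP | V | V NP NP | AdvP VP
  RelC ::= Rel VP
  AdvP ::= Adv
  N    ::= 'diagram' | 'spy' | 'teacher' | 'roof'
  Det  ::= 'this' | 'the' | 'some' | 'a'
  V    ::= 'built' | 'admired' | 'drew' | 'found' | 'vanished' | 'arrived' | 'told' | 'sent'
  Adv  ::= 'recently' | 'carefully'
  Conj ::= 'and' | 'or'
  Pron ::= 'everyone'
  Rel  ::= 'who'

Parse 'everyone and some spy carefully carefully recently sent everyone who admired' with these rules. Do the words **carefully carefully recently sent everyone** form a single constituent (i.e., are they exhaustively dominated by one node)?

[S [NP [NP [Pron everyone]] [Conj and] [NP [Det some] [N spy]]] [VP [AdvP [Adv carefully]] [VP [AdvP [Adv carefully]] [VP [AdvP [Adv recently]] [VP [V sent] [NP [NP [Pron everyone]] [RelC [Rel who] [VP [V admired]]]]]]]]]
The smallest constituent containing 'carefully carefully recently sent everyone' is the VP spanning 'carefully carefully recently sent everyone who admired'; no single node in the tree dominates exactly the given words.

No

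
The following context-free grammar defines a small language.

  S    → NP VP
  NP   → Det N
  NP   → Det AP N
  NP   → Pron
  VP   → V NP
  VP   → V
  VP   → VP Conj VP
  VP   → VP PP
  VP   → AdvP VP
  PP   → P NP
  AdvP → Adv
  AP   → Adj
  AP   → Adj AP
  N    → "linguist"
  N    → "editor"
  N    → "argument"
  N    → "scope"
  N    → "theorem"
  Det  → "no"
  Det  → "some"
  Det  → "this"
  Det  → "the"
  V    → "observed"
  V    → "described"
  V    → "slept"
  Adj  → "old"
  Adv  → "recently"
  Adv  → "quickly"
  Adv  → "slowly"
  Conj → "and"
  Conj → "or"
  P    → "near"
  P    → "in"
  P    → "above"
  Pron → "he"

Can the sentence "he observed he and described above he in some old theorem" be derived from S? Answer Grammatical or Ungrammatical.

[S [NP [Pron he]] [VP [VP [V observed] [NP [Pron he]]] [Conj and] [VP [VP [VP [V described]] [PP [P above] [NP [Pron he]]]] [PP [P in] [NP [Det some] [AP [Adj old]] [N theorem]]]]]]
Every word is introduced by a lexical rule and the phrasal rules combine the resulting categories into a single S.

Grammatical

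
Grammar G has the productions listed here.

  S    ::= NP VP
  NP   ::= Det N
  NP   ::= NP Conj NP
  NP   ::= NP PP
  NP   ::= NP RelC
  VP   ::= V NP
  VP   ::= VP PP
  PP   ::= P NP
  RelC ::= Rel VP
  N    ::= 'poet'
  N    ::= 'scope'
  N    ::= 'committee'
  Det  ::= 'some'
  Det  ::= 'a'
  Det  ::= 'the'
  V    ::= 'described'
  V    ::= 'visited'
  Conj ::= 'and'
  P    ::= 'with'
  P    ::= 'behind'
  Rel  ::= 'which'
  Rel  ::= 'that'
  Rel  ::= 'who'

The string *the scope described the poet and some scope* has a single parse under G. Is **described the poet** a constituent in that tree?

No

[S [NP [Det the] [N scope]] [VP [V described] [NP [NP [Det the] [N poet]] [Conj and] [NP [Det some] [N scope]]]]]
The smallest constituent containing 'described the poet' is the VP spanning 'described the poet and some scope'; no single node in the tree dominates exactly the given words.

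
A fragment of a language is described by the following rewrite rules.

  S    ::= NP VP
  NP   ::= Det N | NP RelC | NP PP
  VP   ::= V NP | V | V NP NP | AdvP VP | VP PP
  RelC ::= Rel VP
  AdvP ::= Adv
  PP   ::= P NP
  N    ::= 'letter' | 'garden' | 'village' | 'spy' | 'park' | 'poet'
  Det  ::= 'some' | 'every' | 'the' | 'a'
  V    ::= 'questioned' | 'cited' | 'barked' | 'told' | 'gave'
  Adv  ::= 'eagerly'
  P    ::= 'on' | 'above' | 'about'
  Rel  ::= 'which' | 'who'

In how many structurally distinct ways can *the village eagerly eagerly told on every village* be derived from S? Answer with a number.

Two of the 3 distinct bracketings:
[S [NP [Det the] [N village]] [VP [AdvP [Adv eagerly]] [VP [AdvP [Adv eagerly]] [VP [VP [V told]] [PP [P on] [NP [Det every] [N village]]]]]]]
[S [NP [Det the] [N village]] [VP [AdvP [Adv eagerly]] [VP [VP [AdvP [Adv eagerly]] [VP [V told]]] [PP [P on] [NP [Det every] [N village]]]]]]
The trees differ in how a recursive rule is bracketed over the same span.

3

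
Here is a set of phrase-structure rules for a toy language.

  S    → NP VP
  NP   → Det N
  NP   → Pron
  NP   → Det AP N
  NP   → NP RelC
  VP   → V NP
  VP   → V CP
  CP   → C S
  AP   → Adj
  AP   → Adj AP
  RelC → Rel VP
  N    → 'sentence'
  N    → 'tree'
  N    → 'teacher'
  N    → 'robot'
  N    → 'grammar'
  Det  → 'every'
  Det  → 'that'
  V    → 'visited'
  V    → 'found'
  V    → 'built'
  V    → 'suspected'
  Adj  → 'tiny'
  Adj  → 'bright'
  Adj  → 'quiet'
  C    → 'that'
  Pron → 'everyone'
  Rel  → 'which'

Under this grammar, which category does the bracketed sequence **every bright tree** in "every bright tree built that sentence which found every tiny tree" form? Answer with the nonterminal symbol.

NP

S
  NP
    Det: every
    AP
      Adj: bright
    N: tree
  VP
    V: built
    NP
      NP
        Det: that
        N: sentence
      RelC
        Rel: which
        VP
          V: found
          NP
            Det: every
            AP
              Adj: tiny
            N: tree
The span 'every bright tree' is the NP node built by NP → Det AP N.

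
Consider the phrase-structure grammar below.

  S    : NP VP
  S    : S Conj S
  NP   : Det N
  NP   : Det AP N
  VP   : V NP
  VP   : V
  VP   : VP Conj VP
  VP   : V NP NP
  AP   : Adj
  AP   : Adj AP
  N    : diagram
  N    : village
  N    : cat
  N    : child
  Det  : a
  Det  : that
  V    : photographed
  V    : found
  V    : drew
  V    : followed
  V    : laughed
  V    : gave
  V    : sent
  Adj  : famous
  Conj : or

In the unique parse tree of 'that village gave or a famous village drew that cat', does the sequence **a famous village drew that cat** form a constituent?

[S [S [NP [Det that] [N village]] [VP [V gave]]] [Conj or] [S [NP [Det a] [AP [Adj famous]] [N village]] [VP [V drew] [NP [Det that] [N cat]]]]]
The words 'a famous village drew that cat' are exhaustively dominated by a single S node (built by S → NP VP), so they form a constituent.

Yes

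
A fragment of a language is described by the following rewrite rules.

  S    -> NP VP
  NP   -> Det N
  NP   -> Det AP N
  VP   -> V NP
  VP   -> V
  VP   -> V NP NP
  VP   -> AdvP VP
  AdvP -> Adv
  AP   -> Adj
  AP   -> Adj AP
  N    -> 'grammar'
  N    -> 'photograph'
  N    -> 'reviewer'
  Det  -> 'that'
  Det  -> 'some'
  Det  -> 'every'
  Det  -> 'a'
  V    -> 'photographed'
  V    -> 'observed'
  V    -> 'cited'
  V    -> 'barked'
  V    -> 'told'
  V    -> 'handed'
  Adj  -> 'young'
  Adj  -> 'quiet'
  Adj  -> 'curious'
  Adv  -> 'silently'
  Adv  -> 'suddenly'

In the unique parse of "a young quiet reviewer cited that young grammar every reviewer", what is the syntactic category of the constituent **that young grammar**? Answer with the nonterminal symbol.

NP

[S [NP [Det a] [AP [Adj young] [AP [Adj quiet]]] [N reviewer]] [VP [V cited] [NP [Det that] [AP [Adj young]] [N grammar]] [NP [Det every] [N reviewer]]]]
The span 'that young grammar' is the NP node built by NP → Det AP N.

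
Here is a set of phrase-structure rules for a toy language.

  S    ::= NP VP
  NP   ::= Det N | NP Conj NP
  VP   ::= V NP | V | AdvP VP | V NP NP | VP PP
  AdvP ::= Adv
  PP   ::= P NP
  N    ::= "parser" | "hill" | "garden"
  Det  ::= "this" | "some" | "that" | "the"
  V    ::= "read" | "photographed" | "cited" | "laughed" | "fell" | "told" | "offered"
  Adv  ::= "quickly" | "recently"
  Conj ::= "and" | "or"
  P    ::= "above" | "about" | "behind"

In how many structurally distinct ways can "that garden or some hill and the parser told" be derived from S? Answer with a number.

The two bracketings:
[S [NP [NP [Det that] [N garden]] [Conj or] [NP [NP [Det some] [N hill]] [Conj and] [NP [Det the] [N parser]]]] [VP [V told]]]
[S [NP [NP [NP [Det that] [N garden]] [Conj or] [NP [Det some] [N hill]]] [Conj and] [NP [Det the] [N parser]]] [VP [V told]]]
The trees differ in how a recursive rule is bracketed over the same span.

2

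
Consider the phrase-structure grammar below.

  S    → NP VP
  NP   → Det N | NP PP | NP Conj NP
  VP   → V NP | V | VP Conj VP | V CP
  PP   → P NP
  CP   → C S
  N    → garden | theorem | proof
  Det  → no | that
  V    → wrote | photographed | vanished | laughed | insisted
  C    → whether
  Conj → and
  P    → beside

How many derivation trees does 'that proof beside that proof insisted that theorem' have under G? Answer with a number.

1

[S [NP [NP [Det that] [N proof]] [PP [P beside] [NP [Det that] [N proof]]]] [VP [V insisted] [NP [Det that] [N theorem]]]]
No rule offers an alternative attachment or grouping for any span, so this is the only derivation.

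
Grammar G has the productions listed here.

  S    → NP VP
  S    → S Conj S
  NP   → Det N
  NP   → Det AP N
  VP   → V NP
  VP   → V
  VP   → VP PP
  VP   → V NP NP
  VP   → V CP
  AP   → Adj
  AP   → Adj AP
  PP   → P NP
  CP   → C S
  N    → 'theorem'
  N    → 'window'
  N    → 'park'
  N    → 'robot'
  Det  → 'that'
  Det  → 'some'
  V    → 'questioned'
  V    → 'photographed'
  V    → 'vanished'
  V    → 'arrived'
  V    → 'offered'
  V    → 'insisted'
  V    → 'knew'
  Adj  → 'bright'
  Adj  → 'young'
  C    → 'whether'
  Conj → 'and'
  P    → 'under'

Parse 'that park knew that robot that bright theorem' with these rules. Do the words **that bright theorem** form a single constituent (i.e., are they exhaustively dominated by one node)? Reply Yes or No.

Yes

[S [NP [Det that] [N park]] [VP [V knew] [NP [Det that] [N robot]] [NP [Det that] [AP [Adj bright]] [N theorem]]]]
The words 'that bright theorem' are exhaustively dominated by a single NP node (built by NP → Det AP N), so they form a constituent.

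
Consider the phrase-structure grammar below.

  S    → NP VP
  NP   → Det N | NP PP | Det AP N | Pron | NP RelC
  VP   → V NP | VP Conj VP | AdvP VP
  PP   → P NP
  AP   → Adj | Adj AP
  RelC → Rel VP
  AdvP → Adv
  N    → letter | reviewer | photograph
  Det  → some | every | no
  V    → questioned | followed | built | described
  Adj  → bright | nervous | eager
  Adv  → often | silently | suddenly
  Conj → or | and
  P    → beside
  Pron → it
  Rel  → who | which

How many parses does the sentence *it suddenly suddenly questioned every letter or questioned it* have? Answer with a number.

3

Two of the 3 distinct bracketings:
[S [NP [Pron it]] [VP [VP [AdvP [Adv suddenly]] [VP [AdvP [Adv suddenly]] [VP [V questioned] [NP [Det every] [N letter]]]]] [Conj or] [VP [V questioned] [NP [Pron it]]]]]
[S [NP [Pron it]] [VP [AdvP [Adv suddenly]] [VP [VP [AdvP [Adv suddenly]] [VP [V questioned] [NP [Det every] [N letter]]]] [Conj or] [VP [V questioned] [NP [Pron it]]]]]]
The trees differ in how a recursive rule is bracketed over the same span.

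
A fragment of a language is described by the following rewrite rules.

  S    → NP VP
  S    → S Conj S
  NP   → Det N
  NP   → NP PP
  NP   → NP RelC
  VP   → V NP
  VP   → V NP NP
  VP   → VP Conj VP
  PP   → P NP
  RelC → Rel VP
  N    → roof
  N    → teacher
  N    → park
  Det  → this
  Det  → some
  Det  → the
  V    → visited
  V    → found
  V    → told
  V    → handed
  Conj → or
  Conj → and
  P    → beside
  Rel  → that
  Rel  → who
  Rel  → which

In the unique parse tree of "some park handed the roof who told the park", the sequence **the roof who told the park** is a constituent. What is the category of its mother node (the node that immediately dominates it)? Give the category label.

S
  NP
    Det: some
    N: park
  VP
    V: handed
    NP
      NP
        Det: the
        N: roof
      RelC
        Rel: who
        VP
          V: told
          NP
            Det: the
            N: park
The span 'the roof who told the park' is the NP node built by NP → NP RelC.
Its mother is the VP built by VP → V NP.

VP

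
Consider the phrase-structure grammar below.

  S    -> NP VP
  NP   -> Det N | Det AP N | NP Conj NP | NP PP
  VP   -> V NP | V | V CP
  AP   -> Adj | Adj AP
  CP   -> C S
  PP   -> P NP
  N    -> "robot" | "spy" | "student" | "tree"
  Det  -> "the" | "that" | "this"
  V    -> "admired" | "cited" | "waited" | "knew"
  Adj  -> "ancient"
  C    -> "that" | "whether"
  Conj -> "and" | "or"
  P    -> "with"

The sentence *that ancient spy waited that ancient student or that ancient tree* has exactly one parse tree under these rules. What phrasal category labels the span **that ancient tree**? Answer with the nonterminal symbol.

[S [NP [Det that] [AP [Adj ancient]] [N spy]] [VP [V waited] [NP [NP [Det that] [AP [Adj ancient]] [N student]] [Conj or] [NP [Det that] [AP [Adj ancient]] [N tree]]]]]
The span 'that ancient tree' is the NP node built by NP → Det AP N.

NP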